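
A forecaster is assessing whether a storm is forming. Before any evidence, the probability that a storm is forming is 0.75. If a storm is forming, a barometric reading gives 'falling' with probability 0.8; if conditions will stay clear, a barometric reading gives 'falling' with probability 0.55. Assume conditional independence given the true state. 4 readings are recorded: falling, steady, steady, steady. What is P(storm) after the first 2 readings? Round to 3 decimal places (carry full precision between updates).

After 'falling': P(storm) = 0.8·0.7500 / (0.8·0.7500 + 0.55·0.2500) ≈ 0.8136
After 'steady': P(storm) = 0.2·0.8136 / (0.2·0.8136 + 0.45·0.1864) ≈ 0.6598

0.660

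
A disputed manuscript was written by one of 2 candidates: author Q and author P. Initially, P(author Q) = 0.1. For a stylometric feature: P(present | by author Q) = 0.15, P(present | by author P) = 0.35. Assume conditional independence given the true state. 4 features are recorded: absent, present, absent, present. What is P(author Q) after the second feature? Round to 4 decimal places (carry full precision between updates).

Each posterior becomes the prior for the next update.
After 'absent': P(author Q) = 0.85·0.1000 / (0.85·0.1000 + 0.65·0.9000) ≈ 0.1269
After 'present': P(author Q) = 0.15·0.1269 / (0.15·0.1269 + 0.35·0.8731) ≈ 0.0586

0.0586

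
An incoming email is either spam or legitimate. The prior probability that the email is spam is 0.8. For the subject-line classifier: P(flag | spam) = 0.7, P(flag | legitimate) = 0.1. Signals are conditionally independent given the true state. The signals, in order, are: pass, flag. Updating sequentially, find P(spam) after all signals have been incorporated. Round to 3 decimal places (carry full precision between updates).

0.903

After 'pass': P(spam) = 0.3·0.8000 / (0.3·0.8000 + 0.9·0.2000) ≈ 0.5714
After 'flag': P(spam) = 0.7·0.5714 / (0.7·0.5714 + 0.1·0.4286) ≈ 0.9032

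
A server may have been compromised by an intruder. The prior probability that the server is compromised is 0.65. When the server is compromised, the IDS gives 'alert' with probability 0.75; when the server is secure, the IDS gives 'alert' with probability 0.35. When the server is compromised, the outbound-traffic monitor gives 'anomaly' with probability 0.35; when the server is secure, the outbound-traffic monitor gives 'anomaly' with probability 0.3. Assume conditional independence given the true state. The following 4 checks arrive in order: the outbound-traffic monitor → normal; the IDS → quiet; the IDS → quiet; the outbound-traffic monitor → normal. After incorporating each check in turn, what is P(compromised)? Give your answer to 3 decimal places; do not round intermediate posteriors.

0.192

After the outbound-traffic monitor='normal': P(compromised) = 0.65·0.6500 / (0.65·0.6500 + 0.7·0.3500) ≈ 0.6330
After the IDS='quiet': P(compromised) = 0.25·0.6330 / (0.25·0.6330 + 0.65·0.3670) ≈ 0.3988
After the IDS='quiet': P(compromised) = 0.25·0.3988 / (0.25·0.3988 + 0.65·0.6012) ≈ 0.2033
After the outbound-traffic monitor='normal': P(compromised) = 0.65·0.2033 / (0.65·0.2033 + 0.7·0.7967) ≈ 0.1915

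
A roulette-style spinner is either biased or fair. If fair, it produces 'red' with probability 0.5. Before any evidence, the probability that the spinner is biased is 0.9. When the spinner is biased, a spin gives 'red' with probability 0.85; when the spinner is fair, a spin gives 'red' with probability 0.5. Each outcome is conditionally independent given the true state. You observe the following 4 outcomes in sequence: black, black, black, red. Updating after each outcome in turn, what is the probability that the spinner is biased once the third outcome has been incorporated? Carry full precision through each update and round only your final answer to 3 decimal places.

0.195

Each posterior becomes the prior for the next update.
After 'black': P(biased) = 0.15·0.9000 / (0.15·0.9000 + 0.5·0.1000) ≈ 0.7297
After 'black': P(biased) = 0.15·0.7297 / (0.15·0.7297 + 0.5·0.2703) ≈ 0.4475
After 'black': P(biased) = 0.15·0.4475 / (0.15·0.4475 + 0.5·0.5525) ≈ 0.1955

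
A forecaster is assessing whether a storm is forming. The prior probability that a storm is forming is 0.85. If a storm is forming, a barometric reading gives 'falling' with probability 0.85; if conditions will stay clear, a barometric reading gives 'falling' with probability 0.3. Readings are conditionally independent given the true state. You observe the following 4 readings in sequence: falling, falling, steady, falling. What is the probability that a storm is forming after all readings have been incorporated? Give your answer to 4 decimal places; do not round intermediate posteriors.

After 'falling': P(storm) = 0.85·0.8500 / (0.85·0.8500 + 0.3·0.1500) ≈ 0.9414
After 'falling': P(storm) = 0.85·0.9414 / (0.85·0.9414 + 0.3·0.0586) ≈ 0.9785
After 'steady': P(storm) = 0.15·0.9785 / (0.15·0.9785 + 0.7·0.0215) ≈ 0.9070
After 'falling': P(storm) = 0.85·0.9070 / (0.85·0.9070 + 0.3·0.0930) ≈ 0.9651

0.9651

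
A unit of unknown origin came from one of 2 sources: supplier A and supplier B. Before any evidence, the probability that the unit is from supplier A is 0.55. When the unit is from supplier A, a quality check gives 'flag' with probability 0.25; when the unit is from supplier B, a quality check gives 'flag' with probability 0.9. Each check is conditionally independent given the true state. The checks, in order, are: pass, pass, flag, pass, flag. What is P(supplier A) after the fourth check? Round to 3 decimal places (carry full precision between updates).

After 'pass': P(supplier A) = 0.75·0.5500 / (0.75·0.5500 + 0.1·0.4500) ≈ 0.9016
After 'pass': P(supplier A) = 0.75·0.9016 / (0.75·0.9016 + 0.1·0.0984) ≈ 0.9857
After 'flag': P(supplier A) = 0.25·0.9857 / (0.25·0.9857 + 0.9·0.0143) ≈ 0.9502
After 'pass': P(supplier A) = 0.75·0.9502 / (0.75·0.9502 + 0.1·0.0498) ≈ 0.9931

0.993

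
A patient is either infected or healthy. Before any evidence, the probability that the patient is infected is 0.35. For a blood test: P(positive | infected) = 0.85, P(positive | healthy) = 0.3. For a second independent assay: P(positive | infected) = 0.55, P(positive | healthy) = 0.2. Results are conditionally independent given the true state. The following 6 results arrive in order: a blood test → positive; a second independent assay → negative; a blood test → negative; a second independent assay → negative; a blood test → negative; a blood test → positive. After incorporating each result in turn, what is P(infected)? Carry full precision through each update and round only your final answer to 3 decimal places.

After a blood test='positive': P(infected) = 0.85·0.3500 / (0.85·0.3500 + 0.3·0.6500) ≈ 0.6041
After a second independent assay='negative': P(infected) = 0.45·0.6041 / (0.45·0.6041 + 0.8·0.3959) ≈ 0.4618
After a blood test='negative': P(infected) = 0.15·0.4618 / (0.15·0.4618 + 0.7·0.5382) ≈ 0.1553
After a second independent assay='negative': P(infected) = 0.45·0.1553 / (0.45·0.1553 + 0.8·0.8447) ≈ 0.0937
After a blood test='negative': P(infected) = 0.15·0.0937 / (0.15·0.0937 + 0.7·0.9063) ≈ 0.0217
After a blood test='positive': P(infected) = 0.85·0.0217 / (0.85·0.0217 + 0.3·0.9783) ≈ 0.0591

0.059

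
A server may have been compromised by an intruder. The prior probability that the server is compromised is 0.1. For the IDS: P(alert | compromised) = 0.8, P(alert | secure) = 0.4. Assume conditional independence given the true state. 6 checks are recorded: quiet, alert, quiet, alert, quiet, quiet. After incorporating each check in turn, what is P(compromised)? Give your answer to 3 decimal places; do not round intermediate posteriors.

After 'quiet': P(compromised) = 0.2·0.1000 / (0.2·0.1000 + 0.6·0.9000) ≈ 0.0357
After 'alert': P(compromised) = 0.8·0.0357 / (0.8·0.0357 + 0.4·0.9643) ≈ 0.0690
After 'quiet': P(compromised) = 0.2·0.0690 / (0.2·0.0690 + 0.6·0.9310) ≈ 0.0241
After 'alert': P(compromised) = 0.8·0.0241 / (0.8·0.0241 + 0.4·0.9759) ≈ 0.0471
After 'quiet': P(compromised) = 0.2·0.0471 / (0.2·0.0471 + 0.6·0.9529) ≈ 0.0162
After 'quiet': P(compromised) = 0.2·0.0162 / (0.2·0.0162 + 0.6·0.9838) ≈ 0.0055

0.005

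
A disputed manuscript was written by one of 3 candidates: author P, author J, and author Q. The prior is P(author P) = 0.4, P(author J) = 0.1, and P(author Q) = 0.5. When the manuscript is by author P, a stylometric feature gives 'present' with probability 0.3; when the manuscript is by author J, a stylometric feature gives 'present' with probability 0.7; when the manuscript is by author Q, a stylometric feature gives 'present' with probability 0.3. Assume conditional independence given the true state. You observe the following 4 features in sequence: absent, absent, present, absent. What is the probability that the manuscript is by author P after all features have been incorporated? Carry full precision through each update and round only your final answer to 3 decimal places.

0.436

Apply Bayes' rule sequentially, carrying P(author P) forward.
After 'absent': normaliser = 0.7·0.4000 + 0.3·0.1000 + 0.7·0.5000; P(author P) ≈ 0.4242, P(author J) ≈ 0.0455, P(author Q) ≈ 0.5303
After 'absent': normaliser = 0.7·0.4242 + 0.3·0.0455 + 0.7·0.5303; P(author P) ≈ 0.4356, P(author J) ≈ 0.0200, P(author Q) ≈ 0.5444
After 'present': normaliser = 0.3·0.4356 + 0.7·0.0200 + 0.3·0.5444; P(author P) ≈ 0.4242, P(author J) ≈ 0.0455, P(author Q) ≈ 0.5303
After 'absent': normaliser = 0.7·0.4242 + 0.3·0.0455 + 0.7·0.5303; P(author P) ≈ 0.4356, P(author J) ≈ 0.0200, P(author Q) ≈ 0.5444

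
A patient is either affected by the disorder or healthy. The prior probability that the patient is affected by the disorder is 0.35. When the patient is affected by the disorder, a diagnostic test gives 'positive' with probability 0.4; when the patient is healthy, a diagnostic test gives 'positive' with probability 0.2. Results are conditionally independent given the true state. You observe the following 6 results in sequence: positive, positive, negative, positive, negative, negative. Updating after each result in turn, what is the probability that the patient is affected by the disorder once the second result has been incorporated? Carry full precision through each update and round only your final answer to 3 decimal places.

0.683

After 'positive': P(affected) = 0.4·0.3500 / (0.4·0.3500 + 0.2·0.6500) ≈ 0.5185
After 'positive': P(affected) = 0.4·0.5185 / (0.4·0.5185 + 0.2·0.4815) ≈ 0.6829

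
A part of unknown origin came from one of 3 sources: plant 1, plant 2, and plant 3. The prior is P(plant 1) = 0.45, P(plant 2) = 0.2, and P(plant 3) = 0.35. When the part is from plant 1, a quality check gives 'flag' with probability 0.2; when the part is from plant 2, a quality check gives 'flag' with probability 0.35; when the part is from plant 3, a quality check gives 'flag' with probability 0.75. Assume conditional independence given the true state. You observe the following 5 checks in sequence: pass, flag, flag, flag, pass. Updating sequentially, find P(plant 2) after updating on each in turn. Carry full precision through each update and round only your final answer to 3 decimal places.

0.239

After 'pass': normaliser = 0.8·0.4500 + 0.65·0.2000 + 0.25·0.3500; P(plant 1) ≈ 0.6234, P(plant 2) ≈ 0.2251, P(plant 3) ≈ 0.1515
After 'flag': normaliser = 0.2·0.6234 + 0.35·0.2251 + 0.75·0.1515; P(plant 1) ≈ 0.3932, P(plant 2) ≈ 0.2485, P(plant 3) ≈ 0.3584
After 'flag': normaliser = 0.2·0.3932 + 0.35·0.2485 + 0.75·0.3584; P(plant 1) ≈ 0.1810, P(plant 2) ≈ 0.2002, P(plant 3) ≈ 0.6188
After 'flag': normaliser = 0.2·0.1810 + 0.35·0.2002 + 0.75·0.6188; P(plant 1) ≈ 0.0635, P(plant 2) ≈ 0.1229, P(plant 3) ≈ 0.8137
After 'pass': normaliser = 0.8·0.0635 + 0.65·0.1229 + 0.25·0.8137; P(plant 1) ≈ 0.1520, P(plant 2) ≈ 0.2391, P(plant 3) ≈ 0.6089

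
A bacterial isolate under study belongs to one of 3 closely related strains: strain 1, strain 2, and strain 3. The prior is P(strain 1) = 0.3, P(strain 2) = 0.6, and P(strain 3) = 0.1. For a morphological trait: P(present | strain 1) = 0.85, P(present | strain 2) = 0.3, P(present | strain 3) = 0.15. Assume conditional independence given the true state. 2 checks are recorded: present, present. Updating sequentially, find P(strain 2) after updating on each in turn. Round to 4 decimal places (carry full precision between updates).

After 'present': normaliser = 0.85·0.3000 + 0.3·0.6000 + 0.15·0.1000; P(strain 1) ≈ 0.5667, P(strain 2) ≈ 0.4000, P(strain 3) ≈ 0.0333
After 'present': normaliser = 0.85·0.5667 + 0.3·0.4000 + 0.15·0.0333; P(strain 1) ≈ 0.7940, P(strain 2) ≈ 0.1978, P(strain 3) ≈ 0.0082

0.1978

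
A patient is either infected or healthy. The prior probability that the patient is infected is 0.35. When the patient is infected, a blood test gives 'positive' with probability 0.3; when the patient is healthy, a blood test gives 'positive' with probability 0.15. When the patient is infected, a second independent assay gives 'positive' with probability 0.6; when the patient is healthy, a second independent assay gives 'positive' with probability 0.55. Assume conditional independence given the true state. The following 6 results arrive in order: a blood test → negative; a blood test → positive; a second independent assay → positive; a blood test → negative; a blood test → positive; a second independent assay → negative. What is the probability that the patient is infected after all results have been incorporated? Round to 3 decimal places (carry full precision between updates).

0.586

Each posterior becomes the prior for the next update.
After a blood test='negative': P(infected) = 0.7·0.3500 / (0.7·0.3500 + 0.85·0.6500) ≈ 0.3072
After a blood test='positive': P(infected) = 0.3·0.3072 / (0.3·0.3072 + 0.15·0.6928) ≈ 0.4700
After a second independent assay='positive': P(infected) = 0.6·0.4700 / (0.6·0.4700 + 0.55·0.5300) ≈ 0.4917
After a blood test='negative': P(infected) = 0.7·0.4917 / (0.7·0.4917 + 0.85·0.5083) ≈ 0.4434
After a blood test='positive': P(infected) = 0.3·0.4434 / (0.3·0.4434 + 0.15·0.5566) ≈ 0.6144
After a second independent assay='negative': P(infected) = 0.4·0.6144 / (0.4·0.6144 + 0.45·0.3856) ≈ 0.5862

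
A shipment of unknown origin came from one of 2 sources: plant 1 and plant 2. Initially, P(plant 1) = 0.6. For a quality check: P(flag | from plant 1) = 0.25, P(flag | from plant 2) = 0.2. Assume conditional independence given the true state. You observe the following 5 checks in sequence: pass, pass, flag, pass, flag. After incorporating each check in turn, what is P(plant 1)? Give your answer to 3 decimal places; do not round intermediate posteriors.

0.659

Each posterior becomes the prior for the next update.
After 'pass': P(plant 1) = 0.75·0.6000 / (0.75·0.6000 + 0.8·0.4000) ≈ 0.5844
After 'pass': P(plant 1) = 0.75·0.5844 / (0.75·0.5844 + 0.8·0.4156) ≈ 0.5687
After 'flag': P(plant 1) = 0.25·0.5687 / (0.25·0.5687 + 0.2·0.4313) ≈ 0.6223
After 'pass': P(plant 1) = 0.75·0.6223 / (0.75·0.6223 + 0.8·0.3777) ≈ 0.6071
After 'flag': P(plant 1) = 0.25·0.6071 / (0.25·0.6071 + 0.2·0.3929) ≈ 0.6588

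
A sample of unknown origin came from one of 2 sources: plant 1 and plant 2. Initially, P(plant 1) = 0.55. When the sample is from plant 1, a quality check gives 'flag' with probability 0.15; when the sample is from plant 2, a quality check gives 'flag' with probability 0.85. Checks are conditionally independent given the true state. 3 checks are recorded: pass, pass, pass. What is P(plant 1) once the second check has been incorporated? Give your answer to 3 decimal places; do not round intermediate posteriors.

Each posterior becomes the prior for the next update.
After 'pass': P(plant 1) = 0.85·0.5500 / (0.85·0.5500 + 0.15·0.4500) ≈ 0.8738
After 'pass': P(plant 1) = 0.85·0.8738 / (0.85·0.8738 + 0.15·0.1262) ≈ 0.9752

0.975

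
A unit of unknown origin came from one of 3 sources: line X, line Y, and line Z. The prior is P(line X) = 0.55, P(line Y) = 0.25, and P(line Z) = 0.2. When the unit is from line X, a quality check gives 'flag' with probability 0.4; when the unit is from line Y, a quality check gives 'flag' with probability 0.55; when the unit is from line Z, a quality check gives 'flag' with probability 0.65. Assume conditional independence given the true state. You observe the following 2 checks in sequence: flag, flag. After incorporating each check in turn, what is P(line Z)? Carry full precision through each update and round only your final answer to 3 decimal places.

Apply Bayes' rule sequentially, carrying P(line Z) forward.
After 'flag': normaliser = 0.4·0.5500 + 0.55·0.2500 + 0.65·0.2000; P(line X) ≈ 0.4513, P(line Y) ≈ 0.2821, P(line Z) ≈ 0.2667
After 'flag': normaliser = 0.4·0.4513 + 0.55·0.2821 + 0.65·0.2667; P(line X) ≈ 0.3547, P(line Y) ≈ 0.3048, P(line Z) ≈ 0.3406

0.341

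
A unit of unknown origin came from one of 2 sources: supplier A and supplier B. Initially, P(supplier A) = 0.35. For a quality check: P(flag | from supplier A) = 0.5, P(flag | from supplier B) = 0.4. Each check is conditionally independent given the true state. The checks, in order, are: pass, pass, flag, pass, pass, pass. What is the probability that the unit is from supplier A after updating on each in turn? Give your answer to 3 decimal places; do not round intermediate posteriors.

After 'pass': P(supplier A) = 0.5·0.3500 / (0.5·0.3500 + 0.6·0.6500) ≈ 0.3097
After 'pass': P(supplier A) = 0.5·0.3097 / (0.5·0.3097 + 0.6·0.6903) ≈ 0.2722
After 'flag': P(supplier A) = 0.5·0.2722 / (0.5·0.2722 + 0.4·0.7278) ≈ 0.3185
After 'pass': P(supplier A) = 0.5·0.3185 / (0.5·0.3185 + 0.6·0.6815) ≈ 0.2803
After 'pass': P(supplier A) = 0.5·0.2803 / (0.5·0.2803 + 0.6·0.7197) ≈ 0.2451
After 'pass': P(supplier A) = 0.5·0.2451 / (0.5·0.2451 + 0.6·0.7549) ≈ 0.2129

0.213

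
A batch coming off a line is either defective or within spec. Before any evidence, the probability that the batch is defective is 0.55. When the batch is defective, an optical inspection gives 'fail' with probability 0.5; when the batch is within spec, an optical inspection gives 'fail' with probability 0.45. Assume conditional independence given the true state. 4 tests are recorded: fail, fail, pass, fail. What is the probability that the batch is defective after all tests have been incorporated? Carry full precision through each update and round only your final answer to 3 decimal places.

After 'fail': P(defective) = 0.5·0.5500 / (0.5·0.5500 + 0.45·0.4500) ≈ 0.5759
After 'fail': P(defective) = 0.5·0.5759 / (0.5·0.5759 + 0.45·0.4241) ≈ 0.6014
After 'pass': P(defective) = 0.5·0.6014 / (0.5·0.6014 + 0.55·0.3986) ≈ 0.5784
After 'fail': P(defective) = 0.5·0.5784 / (0.5·0.5784 + 0.45·0.4216) ≈ 0.6038

0.604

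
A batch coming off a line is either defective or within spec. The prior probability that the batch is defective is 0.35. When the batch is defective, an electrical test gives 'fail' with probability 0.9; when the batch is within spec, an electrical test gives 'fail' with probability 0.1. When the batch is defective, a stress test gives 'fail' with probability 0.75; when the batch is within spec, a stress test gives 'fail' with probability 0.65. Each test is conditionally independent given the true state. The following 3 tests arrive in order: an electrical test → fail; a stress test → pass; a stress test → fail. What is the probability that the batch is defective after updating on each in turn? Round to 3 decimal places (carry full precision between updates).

Apply Bayes' rule sequentially, carrying P(defective) forward.
After an electrical test='fail': P(defective) = 0.9·0.3500 / (0.9·0.3500 + 0.1·0.6500) ≈ 0.8289
After a stress test='pass': P(defective) = 0.25·0.8289 / (0.25·0.8289 + 0.35·0.1711) ≈ 0.7759
After a stress test='fail': P(defective) = 0.75·0.7759 / (0.75·0.7759 + 0.65·0.2241) ≈ 0.7998

0.800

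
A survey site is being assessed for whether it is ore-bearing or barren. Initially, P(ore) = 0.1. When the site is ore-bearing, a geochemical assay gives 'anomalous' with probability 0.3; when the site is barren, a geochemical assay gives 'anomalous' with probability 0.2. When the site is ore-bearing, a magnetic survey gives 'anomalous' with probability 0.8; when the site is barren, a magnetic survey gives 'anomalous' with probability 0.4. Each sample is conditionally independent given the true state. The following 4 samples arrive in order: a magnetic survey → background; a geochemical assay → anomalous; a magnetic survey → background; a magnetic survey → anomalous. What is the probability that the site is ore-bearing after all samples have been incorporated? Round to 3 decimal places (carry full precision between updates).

0.036

After a magnetic survey='background': P(ore) = 0.2·0.1000 / (0.2·0.1000 + 0.6·0.9000) ≈ 0.0357
After a geochemical assay='anomalous': P(ore) = 0.3·0.0357 / (0.3·0.0357 + 0.2·0.9643) ≈ 0.0526
After a magnetic survey='background': P(ore) = 0.2·0.0526 / (0.2·0.0526 + 0.6·0.9474) ≈ 0.0182
After a magnetic survey='anomalous': P(ore) = 0.8·0.0182 / (0.8·0.0182 + 0.4·0.9818) ≈ 0.0357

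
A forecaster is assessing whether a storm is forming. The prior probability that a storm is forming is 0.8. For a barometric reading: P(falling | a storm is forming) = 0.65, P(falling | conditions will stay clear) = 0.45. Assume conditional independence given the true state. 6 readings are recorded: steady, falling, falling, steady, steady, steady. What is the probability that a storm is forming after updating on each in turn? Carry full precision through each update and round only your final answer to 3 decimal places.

After 'steady': P(storm) = 0.35·0.8000 / (0.35·0.8000 + 0.55·0.2000) ≈ 0.7179
After 'falling': P(storm) = 0.65·0.7179 / (0.65·0.7179 + 0.45·0.2821) ≈ 0.7862
After 'falling': P(storm) = 0.65·0.7862 / (0.65·0.7862 + 0.45·0.2138) ≈ 0.8415
After 'steady': P(storm) = 0.35·0.8415 / (0.35·0.8415 + 0.55·0.1585) ≈ 0.7717
After 'steady': P(storm) = 0.35·0.7717 / (0.35·0.7717 + 0.55·0.2283) ≈ 0.6826
After 'steady': P(storm) = 0.35·0.6826 / (0.35·0.6826 + 0.55·0.3174) ≈ 0.5778

0.578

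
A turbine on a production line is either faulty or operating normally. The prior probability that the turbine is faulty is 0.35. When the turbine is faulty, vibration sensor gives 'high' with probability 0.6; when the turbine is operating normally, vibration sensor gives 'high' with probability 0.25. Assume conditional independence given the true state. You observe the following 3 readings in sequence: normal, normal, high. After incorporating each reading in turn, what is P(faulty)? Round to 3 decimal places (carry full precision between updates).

0.269

After 'normal': P(faulty) = 0.4·0.3500 / (0.4·0.3500 + 0.75·0.6500) ≈ 0.2231
After 'normal': P(faulty) = 0.4·0.2231 / (0.4·0.2231 + 0.75·0.7769) ≈ 0.1328
After 'high': P(faulty) = 0.6·0.1328 / (0.6·0.1328 + 0.25·0.8672) ≈ 0.2688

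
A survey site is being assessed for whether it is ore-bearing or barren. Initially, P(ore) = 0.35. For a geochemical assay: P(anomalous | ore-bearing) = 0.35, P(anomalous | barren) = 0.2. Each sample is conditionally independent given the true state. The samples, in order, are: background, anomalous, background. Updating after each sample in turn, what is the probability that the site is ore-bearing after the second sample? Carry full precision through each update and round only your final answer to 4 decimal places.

After 'background': P(ore) = 0.65·0.3500 / (0.65·0.3500 + 0.8·0.6500) ≈ 0.3043
After 'anomalous': P(ore) = 0.35·0.3043 / (0.35·0.3043 + 0.2·0.6957) ≈ 0.4336

0.4336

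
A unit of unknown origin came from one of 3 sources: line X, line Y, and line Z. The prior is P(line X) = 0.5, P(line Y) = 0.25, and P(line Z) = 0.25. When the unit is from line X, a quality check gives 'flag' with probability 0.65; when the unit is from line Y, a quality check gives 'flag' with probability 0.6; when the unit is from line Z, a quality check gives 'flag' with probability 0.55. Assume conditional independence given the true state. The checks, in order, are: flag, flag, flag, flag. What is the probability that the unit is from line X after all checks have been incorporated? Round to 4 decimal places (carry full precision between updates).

After 'flag': normaliser = 0.65·0.5000 + 0.6·0.2500 + 0.55·0.2500; P(line X) ≈ 0.5306, P(line Y) ≈ 0.2449, P(line Z) ≈ 0.2245
After 'flag': normaliser = 0.65·0.5306 + 0.6·0.2449 + 0.55·0.2245; P(line X) ≈ 0.5605, P(line Y) ≈ 0.2388, P(line Z) ≈ 0.2007
After 'flag': normaliser = 0.65·0.5605 + 0.6·0.2388 + 0.55·0.2007; P(line X) ≈ 0.5896, P(line Y) ≈ 0.2319, P(line Z) ≈ 0.1786
After 'flag': normaliser = 0.65·0.5896 + 0.6·0.2319 + 0.55·0.1786; P(line X) ≈ 0.6175, P(line Y) ≈ 0.2242, P(line Z) ≈ 0.1583

0.6175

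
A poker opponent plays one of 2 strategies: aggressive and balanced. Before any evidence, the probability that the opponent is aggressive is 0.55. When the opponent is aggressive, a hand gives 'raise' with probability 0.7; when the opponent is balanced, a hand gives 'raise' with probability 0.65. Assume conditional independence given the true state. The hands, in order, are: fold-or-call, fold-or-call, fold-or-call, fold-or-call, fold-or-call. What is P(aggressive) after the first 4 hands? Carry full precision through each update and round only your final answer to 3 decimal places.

Apply Bayes' rule sequentially, carrying P(aggressive) forward.
After 'fold-or-call': P(aggressive) = 0.3·0.5500 / (0.3·0.5500 + 0.35·0.4500) ≈ 0.5116
After 'fold-or-call': P(aggressive) = 0.3·0.5116 / (0.3·0.5116 + 0.35·0.4884) ≈ 0.4731
After 'fold-or-call': P(aggressive) = 0.3·0.4731 / (0.3·0.4731 + 0.35·0.5269) ≈ 0.4349
After 'fold-or-call': P(aggressive) = 0.3·0.4349 / (0.3·0.4349 + 0.35·0.5651) ≈ 0.3975

0.397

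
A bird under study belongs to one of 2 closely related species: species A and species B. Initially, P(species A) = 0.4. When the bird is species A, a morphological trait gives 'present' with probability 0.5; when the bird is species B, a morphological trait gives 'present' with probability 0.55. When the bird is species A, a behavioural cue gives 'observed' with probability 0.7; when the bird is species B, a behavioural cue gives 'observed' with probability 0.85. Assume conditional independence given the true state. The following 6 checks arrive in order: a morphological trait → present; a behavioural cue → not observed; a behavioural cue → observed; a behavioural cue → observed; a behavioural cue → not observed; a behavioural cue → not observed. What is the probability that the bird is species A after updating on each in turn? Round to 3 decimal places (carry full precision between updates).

After a morphological trait='present': P(species A) = 0.5·0.4000 / (0.5·0.4000 + 0.55·0.6000) ≈ 0.3774
After a behavioural cue='not observed': P(species A) = 0.3·0.3774 / (0.3·0.3774 + 0.15·0.6226) ≈ 0.5479
After a behavioural cue='observed': P(species A) = 0.7·0.5479 / (0.7·0.5479 + 0.85·0.4521) ≈ 0.4996
After a behavioural cue='observed': P(species A) = 0.7·0.4996 / (0.7·0.4996 + 0.85·0.5004) ≈ 0.4512
After a behavioural cue='not observed': P(species A) = 0.3·0.4512 / (0.3·0.4512 + 0.15·0.5488) ≈ 0.6218
After a behavioural cue='not observed': P(species A) = 0.3·0.6218 / (0.3·0.6218 + 0.15·0.3782) ≈ 0.7668

0.767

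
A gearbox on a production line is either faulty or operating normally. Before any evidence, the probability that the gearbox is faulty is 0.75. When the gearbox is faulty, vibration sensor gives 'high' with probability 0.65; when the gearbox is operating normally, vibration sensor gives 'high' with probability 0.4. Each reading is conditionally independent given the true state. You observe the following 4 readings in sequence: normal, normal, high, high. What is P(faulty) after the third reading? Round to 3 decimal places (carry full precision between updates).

After 'normal': P(faulty) = 0.35·0.7500 / (0.35·0.7500 + 0.6·0.2500) ≈ 0.6364
After 'normal': P(faulty) = 0.35·0.6364 / (0.35·0.6364 + 0.6·0.3636) ≈ 0.5052
After 'high': P(faulty) = 0.65·0.5052 / (0.65·0.5052 + 0.4·0.4948) ≈ 0.6239

0.624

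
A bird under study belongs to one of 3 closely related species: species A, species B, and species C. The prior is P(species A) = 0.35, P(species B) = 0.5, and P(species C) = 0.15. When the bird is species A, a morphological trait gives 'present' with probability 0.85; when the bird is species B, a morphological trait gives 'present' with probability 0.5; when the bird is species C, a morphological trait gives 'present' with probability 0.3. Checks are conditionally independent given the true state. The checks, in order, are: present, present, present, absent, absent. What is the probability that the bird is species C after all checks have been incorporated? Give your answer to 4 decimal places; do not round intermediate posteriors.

After 'present': normaliser = 0.85·0.3500 + 0.5·0.5000 + 0.3·0.1500; P(species A) ≈ 0.5021, P(species B) ≈ 0.4219, P(species C) ≈ 0.0759
After 'present': normaliser = 0.85·0.5021 + 0.5·0.4219 + 0.3·0.0759; P(species A) ≈ 0.6461, P(species B) ≈ 0.3194, P(species C) ≈ 0.0345
After 'present': normaliser = 0.85·0.6461 + 0.5·0.3194 + 0.3·0.0345; P(species A) ≈ 0.7636, P(species B) ≈ 0.2220, P(species C) ≈ 0.0144
After 'absent': normaliser = 0.15·0.7636 + 0.5·0.2220 + 0.7·0.0144; P(species A) ≈ 0.4861, P(species B) ≈ 0.4712, P(species C) ≈ 0.0427
After 'absent': normaliser = 0.15·0.4861 + 0.5·0.4712 + 0.7·0.0427; P(species A) ≈ 0.2155, P(species B) ≈ 0.6961, P(species C) ≈ 0.0884

0.0884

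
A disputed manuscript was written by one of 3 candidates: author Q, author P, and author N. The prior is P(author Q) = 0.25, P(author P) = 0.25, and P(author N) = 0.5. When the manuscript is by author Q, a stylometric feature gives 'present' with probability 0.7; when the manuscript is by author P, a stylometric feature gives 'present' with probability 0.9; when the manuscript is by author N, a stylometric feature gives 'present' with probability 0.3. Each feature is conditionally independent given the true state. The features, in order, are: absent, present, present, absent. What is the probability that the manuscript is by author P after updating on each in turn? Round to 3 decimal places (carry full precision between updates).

After 'absent': normaliser = 0.3·0.2500 + 0.1·0.2500 + 0.7·0.5000; P(author Q) ≈ 0.1667, P(author P) ≈ 0.0556, P(author N) ≈ 0.7778
After 'present': normaliser = 0.7·0.1667 + 0.9·0.0556 + 0.3·0.7778; P(author Q) ≈ 0.2917, P(author P) ≈ 0.1250, P(author N) ≈ 0.5833
After 'present': normaliser = 0.7·0.2917 + 0.9·0.1250 + 0.3·0.5833; P(author Q) ≈ 0.4153, P(author P) ≈ 0.2288, P(author N) ≈ 0.3559
After 'absent': normaliser = 0.3·0.4153 + 0.1·0.2288 + 0.7·0.3559; P(author Q) ≈ 0.3141, P(author P) ≈ 0.0577, P(author N) ≈ 0.6282

0.058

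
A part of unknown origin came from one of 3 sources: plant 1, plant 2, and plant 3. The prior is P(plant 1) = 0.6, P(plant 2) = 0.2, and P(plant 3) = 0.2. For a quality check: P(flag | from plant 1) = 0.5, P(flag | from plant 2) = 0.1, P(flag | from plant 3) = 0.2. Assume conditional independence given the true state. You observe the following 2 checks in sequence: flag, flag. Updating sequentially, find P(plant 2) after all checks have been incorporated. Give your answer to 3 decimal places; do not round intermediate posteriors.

After 'flag': normaliser = 0.5·0.6000 + 0.1·0.2000 + 0.2·0.2000; P(plant 1) ≈ 0.8333, P(plant 2) ≈ 0.0556, P(plant 3) ≈ 0.1111
After 'flag': normaliser = 0.5·0.8333 + 0.1·0.0556 + 0.2·0.1111; P(plant 1) ≈ 0.9375, P(plant 2) ≈ 0.0125, P(plant 3) ≈ 0.0500

0.013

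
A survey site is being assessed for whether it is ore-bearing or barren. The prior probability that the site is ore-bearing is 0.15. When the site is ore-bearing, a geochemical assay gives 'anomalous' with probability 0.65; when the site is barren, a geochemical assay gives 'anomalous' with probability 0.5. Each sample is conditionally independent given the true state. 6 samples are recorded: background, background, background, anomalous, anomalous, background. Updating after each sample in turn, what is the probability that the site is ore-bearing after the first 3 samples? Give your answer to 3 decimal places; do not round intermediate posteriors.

0.057

After 'background': P(ore) = 0.35·0.1500 / (0.35·0.1500 + 0.5·0.8500) ≈ 0.1099
After 'background': P(ore) = 0.35·0.1099 / (0.35·0.1099 + 0.5·0.8901) ≈ 0.0796
After 'background': P(ore) = 0.35·0.0796 / (0.35·0.0796 + 0.5·0.9204) ≈ 0.0571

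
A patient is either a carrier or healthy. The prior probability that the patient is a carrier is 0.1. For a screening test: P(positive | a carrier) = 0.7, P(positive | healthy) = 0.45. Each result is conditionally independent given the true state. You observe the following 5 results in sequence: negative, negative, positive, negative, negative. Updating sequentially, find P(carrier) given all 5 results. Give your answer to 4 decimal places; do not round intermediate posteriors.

Each posterior becomes the prior for the next update.
After 'negative': P(carrier) = 0.3·0.1000 / (0.3·0.1000 + 0.55·0.9000) ≈ 0.0571
After 'negative': P(carrier) = 0.3·0.0571 / (0.3·0.0571 + 0.55·0.9429) ≈ 0.0320
After 'positive': P(carrier) = 0.7·0.0320 / (0.7·0.0320 + 0.45·0.9680) ≈ 0.0489
After 'negative': P(carrier) = 0.3·0.0489 / (0.3·0.0489 + 0.55·0.9511) ≈ 0.0273
After 'negative': P(carrier) = 0.3·0.0273 / (0.3·0.0273 + 0.55·0.9727) ≈ 0.0151

0.0151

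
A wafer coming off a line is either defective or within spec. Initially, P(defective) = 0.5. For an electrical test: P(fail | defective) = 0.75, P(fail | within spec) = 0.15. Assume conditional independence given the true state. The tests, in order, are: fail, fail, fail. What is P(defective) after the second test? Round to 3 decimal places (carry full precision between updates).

0.962

Apply Bayes' rule sequentially, carrying P(defective) forward.
After 'fail': P(defective) = 0.75·0.5000 / (0.75·0.5000 + 0.15·0.5000) ≈ 0.8333
After 'fail': P(defective) = 0.75·0.8333 / (0.75·0.8333 + 0.15·0.1667) ≈ 0.9615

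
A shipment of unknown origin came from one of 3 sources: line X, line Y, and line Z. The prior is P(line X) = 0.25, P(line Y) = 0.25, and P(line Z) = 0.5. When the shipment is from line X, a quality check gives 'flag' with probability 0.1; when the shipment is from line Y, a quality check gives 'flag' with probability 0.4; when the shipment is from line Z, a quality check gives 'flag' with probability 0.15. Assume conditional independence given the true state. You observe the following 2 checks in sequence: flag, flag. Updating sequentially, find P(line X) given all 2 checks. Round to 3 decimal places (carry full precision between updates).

After 'flag': normaliser = 0.1·0.2500 + 0.4·0.2500 + 0.15·0.5000; P(line X) ≈ 0.1250, P(line Y) ≈ 0.5000, P(line Z) ≈ 0.3750
After 'flag': normaliser = 0.1·0.1250 + 0.4·0.5000 + 0.15·0.3750; P(line X) ≈ 0.0465, P(line Y) ≈ 0.7442, P(line Z) ≈ 0.2093

0.047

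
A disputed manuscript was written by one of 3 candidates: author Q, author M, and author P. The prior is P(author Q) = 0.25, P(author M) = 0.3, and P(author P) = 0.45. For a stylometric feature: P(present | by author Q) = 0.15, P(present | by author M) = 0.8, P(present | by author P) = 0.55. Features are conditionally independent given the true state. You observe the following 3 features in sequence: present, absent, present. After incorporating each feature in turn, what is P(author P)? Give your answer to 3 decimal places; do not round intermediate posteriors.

0.587

After 'present': normaliser = 0.15·0.2500 + 0.8·0.3000 + 0.55·0.4500; P(author Q) ≈ 0.0714, P(author M) ≈ 0.4571, P(author P) ≈ 0.4714
After 'absent': normaliser = 0.85·0.0714 + 0.2·0.4571 + 0.45·0.4714; P(author Q) ≈ 0.1667, P(author M) ≈ 0.2510, P(author P) ≈ 0.5824
After 'present': normaliser = 0.15·0.1667 + 0.8·0.2510 + 0.55·0.5824; P(author Q) ≈ 0.0458, P(author M) ≈ 0.3677, P(author P) ≈ 0.5865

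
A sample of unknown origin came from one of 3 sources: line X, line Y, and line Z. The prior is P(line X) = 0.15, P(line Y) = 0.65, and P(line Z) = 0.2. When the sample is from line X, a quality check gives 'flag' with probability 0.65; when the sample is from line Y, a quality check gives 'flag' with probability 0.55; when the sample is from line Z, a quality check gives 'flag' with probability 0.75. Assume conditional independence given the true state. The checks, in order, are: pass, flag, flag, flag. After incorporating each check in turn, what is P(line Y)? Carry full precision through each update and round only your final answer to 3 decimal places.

After 'pass': normaliser = 0.35·0.1500 + 0.45·0.6500 + 0.25·0.2000; P(line X) ≈ 0.1329, P(line Y) ≈ 0.7405, P(line Z) ≈ 0.1266
After 'flag': normaliser = 0.65·0.1329 + 0.55·0.7405 + 0.75·0.1266; P(line X) ≈ 0.1468, P(line Y) ≈ 0.6919, P(line Z) ≈ 0.1613
After 'flag': normaliser = 0.65·0.1468 + 0.55·0.6919 + 0.75·0.1613; P(line X) ≈ 0.1598, P(line Y) ≈ 0.6375, P(line Z) ≈ 0.2026
After 'flag': normaliser = 0.65·0.1598 + 0.55·0.6375 + 0.75·0.2026; P(line X) ≈ 0.1713, P(line Y) ≈ 0.5781, P(line Z) ≈ 0.2506

0.578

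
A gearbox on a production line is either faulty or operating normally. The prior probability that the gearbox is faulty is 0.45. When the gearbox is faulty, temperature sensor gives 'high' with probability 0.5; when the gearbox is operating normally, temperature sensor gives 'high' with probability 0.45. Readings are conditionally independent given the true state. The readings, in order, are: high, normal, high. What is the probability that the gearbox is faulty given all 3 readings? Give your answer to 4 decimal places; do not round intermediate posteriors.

0.4787

After 'high': P(faulty) = 0.5·0.4500 / (0.5·0.4500 + 0.45·0.5500) ≈ 0.4762
After 'normal': P(faulty) = 0.5·0.4762 / (0.5·0.4762 + 0.55·0.5238) ≈ 0.4525
After 'high': P(faulty) = 0.5·0.4525 / (0.5·0.4525 + 0.45·0.5475) ≈ 0.4787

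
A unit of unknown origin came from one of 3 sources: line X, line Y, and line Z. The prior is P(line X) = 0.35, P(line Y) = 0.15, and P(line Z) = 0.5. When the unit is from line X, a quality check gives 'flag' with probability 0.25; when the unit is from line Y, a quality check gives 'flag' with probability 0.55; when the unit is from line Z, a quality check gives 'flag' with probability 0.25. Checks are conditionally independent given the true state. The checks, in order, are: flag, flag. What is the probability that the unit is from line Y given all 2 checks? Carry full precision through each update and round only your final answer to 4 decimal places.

After 'flag': normaliser = 0.25·0.3500 + 0.55·0.1500 + 0.25·0.5000; P(line X) ≈ 0.2966, P(line Y) ≈ 0.2797, P(line Z) ≈ 0.4237
After 'flag': normaliser = 0.25·0.2966 + 0.55·0.2797 + 0.25·0.4237; P(line X) ≈ 0.2221, P(line Y) ≈ 0.4607, P(line Z) ≈ 0.3173

0.4607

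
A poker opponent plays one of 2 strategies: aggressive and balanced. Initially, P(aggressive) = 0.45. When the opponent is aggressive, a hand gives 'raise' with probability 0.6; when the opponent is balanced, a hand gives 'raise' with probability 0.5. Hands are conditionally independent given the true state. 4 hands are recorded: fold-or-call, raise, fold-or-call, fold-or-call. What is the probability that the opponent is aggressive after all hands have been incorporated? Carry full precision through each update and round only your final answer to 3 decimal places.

Each posterior becomes the prior for the next update.
After 'fold-or-call': P(aggressive) = 0.4·0.4500 / (0.4·0.4500 + 0.5·0.5500) ≈ 0.3956
After 'raise': P(aggressive) = 0.6·0.3956 / (0.6·0.3956 + 0.5·0.6044) ≈ 0.4399
After 'fold-or-call': P(aggressive) = 0.4·0.4399 / (0.4·0.4399 + 0.5·0.5601) ≈ 0.3859
After 'fold-or-call': P(aggressive) = 0.4·0.3859 / (0.4·0.3859 + 0.5·0.6141) ≈ 0.3345

0.335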